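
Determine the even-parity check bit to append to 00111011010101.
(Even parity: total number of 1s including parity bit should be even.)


Number of 1s in data: 8
Parity bit: 0

0


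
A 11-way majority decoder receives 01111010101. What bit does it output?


Ones: 7 out of 11
Threshold: 6

1 (7/11 voted 1)


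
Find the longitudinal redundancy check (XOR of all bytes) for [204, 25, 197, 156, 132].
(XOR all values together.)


XOR chain: 204 ^ 25 ^ 197 ^ 156 ^ 132 = 8

8


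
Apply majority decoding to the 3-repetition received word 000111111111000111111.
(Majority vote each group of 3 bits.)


Groups: 000, 111, 111, 111, 000, 111, 111
Majority votes: 0111011

0111011


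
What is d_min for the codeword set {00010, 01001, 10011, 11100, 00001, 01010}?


Comparing all pairs, minimum distance: 1
Can detect 0 errors, correct 0 errors

1


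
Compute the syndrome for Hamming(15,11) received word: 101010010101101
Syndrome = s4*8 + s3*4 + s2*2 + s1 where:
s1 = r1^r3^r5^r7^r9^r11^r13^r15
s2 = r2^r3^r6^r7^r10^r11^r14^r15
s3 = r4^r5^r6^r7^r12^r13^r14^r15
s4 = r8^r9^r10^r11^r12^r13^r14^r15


s1=1, s2=1, s3=0, s4=1

Syndrome = 11 (error at position 11)


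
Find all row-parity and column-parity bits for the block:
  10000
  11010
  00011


Row parities: 110
Column parities: 01001

Row P: 110, Col P: 01001, Corner: 0


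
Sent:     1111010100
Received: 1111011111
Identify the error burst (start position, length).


XOR: 0000001011

Burst at position 6, length 4


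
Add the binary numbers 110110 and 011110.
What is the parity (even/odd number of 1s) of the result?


110110 = 54
011110 = 30
Sum = 84 = 1010100
1s count = 3

odd parity (3 ones in 1010100)


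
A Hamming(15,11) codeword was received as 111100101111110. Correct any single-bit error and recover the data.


Syndrome = 4: error at position 4

Data: 10011111110 (corrected bit 4)


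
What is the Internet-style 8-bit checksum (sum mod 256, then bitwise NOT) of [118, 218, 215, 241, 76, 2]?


Sum = 870 mod 256 = 102
Complement = 153

153


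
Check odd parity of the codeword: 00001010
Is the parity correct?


Number of 1s: 2

No, parity error (2 ones)


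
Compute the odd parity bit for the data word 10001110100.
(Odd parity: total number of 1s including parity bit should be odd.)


Number of 1s in data: 5
Parity bit: 0

0


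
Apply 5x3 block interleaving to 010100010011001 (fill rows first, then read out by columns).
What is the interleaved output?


Matrix:
  010
  100
  010
  011
  001
Read columns: 010001011000011

010001011000011


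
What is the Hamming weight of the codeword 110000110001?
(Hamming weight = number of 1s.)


Counting 1s in 110000110001

5


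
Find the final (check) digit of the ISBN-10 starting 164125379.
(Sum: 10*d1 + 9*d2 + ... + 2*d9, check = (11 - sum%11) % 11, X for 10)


Weighted sum: 191
191 mod 11 = 4

Check digit: 7


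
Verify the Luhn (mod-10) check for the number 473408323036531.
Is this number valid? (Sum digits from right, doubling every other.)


Luhn sum = 55
55 mod 10 = 5

Invalid (Luhn sum mod 10 = 5)


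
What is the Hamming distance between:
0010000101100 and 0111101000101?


XOR: 0101101101001
Count of 1s: 7

7


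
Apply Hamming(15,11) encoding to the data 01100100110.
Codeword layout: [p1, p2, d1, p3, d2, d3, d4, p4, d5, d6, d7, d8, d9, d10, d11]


Parity bits: p1=0, p2=1, p3=0, p4=1

010011010100110


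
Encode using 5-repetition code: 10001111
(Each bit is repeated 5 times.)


Each bit -> 5 copies

1111100000000000000011111111111111111111


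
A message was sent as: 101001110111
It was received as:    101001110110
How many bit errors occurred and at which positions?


XOR: 000000000001

1 error(s) at position(s): 11


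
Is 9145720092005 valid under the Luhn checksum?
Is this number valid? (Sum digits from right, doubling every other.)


Luhn sum = 45
45 mod 10 = 5

Invalid (Luhn sum mod 10 = 5)


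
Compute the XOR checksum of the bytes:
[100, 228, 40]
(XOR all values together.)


XOR chain: 100 ^ 228 ^ 40 = 168

168


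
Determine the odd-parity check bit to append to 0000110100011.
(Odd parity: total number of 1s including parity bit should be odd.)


Number of 1s in data: 5
Parity bit: 0

0


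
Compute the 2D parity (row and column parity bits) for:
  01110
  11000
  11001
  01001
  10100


Row parities: 10100
Column parities: 10010

Row P: 10100, Col P: 10010, Corner: 0


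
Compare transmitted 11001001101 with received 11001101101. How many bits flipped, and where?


XOR: 00000100000

1 error(s) at position(s): 5


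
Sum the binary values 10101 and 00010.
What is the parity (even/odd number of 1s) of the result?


10101 = 21
00010 = 2
Sum = 23 = 10111
1s count = 4

even parity (4 ones in 10111)


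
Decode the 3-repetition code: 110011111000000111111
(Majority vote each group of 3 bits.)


Groups: 110, 011, 111, 000, 000, 111, 111
Majority votes: 1110011

1110011


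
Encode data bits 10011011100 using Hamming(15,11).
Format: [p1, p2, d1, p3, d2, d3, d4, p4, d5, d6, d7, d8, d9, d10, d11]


Parity bits: p1=1, p2=1, p3=1, p4=0

111100101011100


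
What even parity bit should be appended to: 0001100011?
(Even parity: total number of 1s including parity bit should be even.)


Number of 1s in data: 4
Parity bit: 0

0


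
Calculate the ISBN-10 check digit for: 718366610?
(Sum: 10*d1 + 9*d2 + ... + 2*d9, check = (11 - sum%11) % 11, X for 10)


Weighted sum: 257
257 mod 11 = 4

Check digit: 7


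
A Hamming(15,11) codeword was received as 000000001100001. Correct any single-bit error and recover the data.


Syndrome = 12: error at position 12

Data: 00001101001 (corrected bit 12)


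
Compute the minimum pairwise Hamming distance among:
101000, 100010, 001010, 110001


Comparing all pairs, minimum distance: 2
Can detect 1 errors, correct 0 errors

2


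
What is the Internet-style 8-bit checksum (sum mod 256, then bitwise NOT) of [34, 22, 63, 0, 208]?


Sum = 327 mod 256 = 71
Complement = 184

184


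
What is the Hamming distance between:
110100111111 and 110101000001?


XOR: 000001111110
Count of 1s: 6

6


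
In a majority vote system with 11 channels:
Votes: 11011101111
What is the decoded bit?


Ones: 9 out of 11
Threshold: 6

1 (9/11 voted 1)


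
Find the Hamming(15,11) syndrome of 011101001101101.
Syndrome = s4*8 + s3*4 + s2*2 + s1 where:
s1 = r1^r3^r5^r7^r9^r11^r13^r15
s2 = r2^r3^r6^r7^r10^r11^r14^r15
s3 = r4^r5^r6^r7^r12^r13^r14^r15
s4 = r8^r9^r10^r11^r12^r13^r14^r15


s1=0, s2=1, s3=1, s4=1

Syndrome = 14 (error at position 14)


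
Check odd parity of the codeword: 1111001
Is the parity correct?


Number of 1s: 5

Yes, parity is correct (5 ones)


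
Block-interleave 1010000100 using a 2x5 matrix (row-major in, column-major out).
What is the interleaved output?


Matrix:
  10100
  00100
Read columns: 1000110000

1000110000


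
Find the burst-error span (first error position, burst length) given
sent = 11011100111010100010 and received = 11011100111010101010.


XOR: 00000000000000001000

Burst at position 16, length 1


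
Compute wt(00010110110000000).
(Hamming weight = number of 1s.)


Counting 1s in 00010110110000000

5


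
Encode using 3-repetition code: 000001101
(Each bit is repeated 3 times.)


Each bit -> 3 copies

000000000000000111111000111


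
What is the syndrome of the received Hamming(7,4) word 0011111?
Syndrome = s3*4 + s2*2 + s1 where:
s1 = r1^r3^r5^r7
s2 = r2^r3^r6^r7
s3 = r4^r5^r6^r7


s1=1, s2=1, s3=0

Syndrome = 3 (error at position 3)


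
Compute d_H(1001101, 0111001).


XOR: 1110100
Count of 1s: 4

4


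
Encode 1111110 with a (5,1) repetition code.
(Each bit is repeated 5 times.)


Each bit -> 5 copies

11111111111111111111111111111100000


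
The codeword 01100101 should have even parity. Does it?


Number of 1s: 4

Yes, parity is correct (4 ones)


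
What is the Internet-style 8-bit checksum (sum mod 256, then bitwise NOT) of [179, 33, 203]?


Sum = 415 mod 256 = 159
Complement = 96

96


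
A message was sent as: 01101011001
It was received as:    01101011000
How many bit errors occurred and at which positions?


XOR: 00000000001

1 error(s) at position(s): 10


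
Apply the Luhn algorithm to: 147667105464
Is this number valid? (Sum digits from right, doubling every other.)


Luhn sum = 41
41 mod 10 = 1

Invalid (Luhn sum mod 10 = 1)


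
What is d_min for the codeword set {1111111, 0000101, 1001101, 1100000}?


Comparing all pairs, minimum distance: 2
Can detect 1 errors, correct 0 errors

2


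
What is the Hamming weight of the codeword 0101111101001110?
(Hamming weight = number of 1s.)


Counting 1s in 0101111101001110

10


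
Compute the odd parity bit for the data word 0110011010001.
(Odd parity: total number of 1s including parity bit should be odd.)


Number of 1s in data: 6
Parity bit: 1

1


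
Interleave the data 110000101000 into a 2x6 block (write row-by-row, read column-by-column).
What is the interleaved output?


Matrix:
  110000
  101000
Read columns: 111001000000

111001000000


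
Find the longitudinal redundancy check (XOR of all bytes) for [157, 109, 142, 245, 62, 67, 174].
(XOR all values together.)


XOR chain: 157 ^ 109 ^ 142 ^ 245 ^ 62 ^ 67 ^ 174 = 88

88


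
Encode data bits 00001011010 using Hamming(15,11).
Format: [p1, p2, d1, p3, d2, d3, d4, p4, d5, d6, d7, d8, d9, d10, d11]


Parity bits: p1=0, p2=0, p3=0, p4=0

000000001011010


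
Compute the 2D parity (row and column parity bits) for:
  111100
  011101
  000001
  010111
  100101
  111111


Row parities: 001010
Column parities: 101101

Row P: 001010, Col P: 101101, Corner: 0


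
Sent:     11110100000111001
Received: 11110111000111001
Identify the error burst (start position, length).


XOR: 00000011000000000

Burst at position 6, length 2


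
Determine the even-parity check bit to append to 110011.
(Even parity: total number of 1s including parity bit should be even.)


Number of 1s in data: 4
Parity bit: 0

0


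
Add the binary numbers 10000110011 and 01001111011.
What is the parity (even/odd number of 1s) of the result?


10000110011 = 1075
01001111011 = 635
Sum = 1710 = 11010101110
1s count = 7

odd parity (7 ones in 11010101110)


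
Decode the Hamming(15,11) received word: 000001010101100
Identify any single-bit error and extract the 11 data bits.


Syndrome = 5: error at position 5

Data: 01100101100 (corrected bit 5)


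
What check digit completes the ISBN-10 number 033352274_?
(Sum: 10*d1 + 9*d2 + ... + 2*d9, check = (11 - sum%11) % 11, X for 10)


Weighted sum: 149
149 mod 11 = 6

Check digit: 5


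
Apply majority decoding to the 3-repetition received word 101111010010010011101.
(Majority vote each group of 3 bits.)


Groups: 101, 111, 010, 010, 010, 011, 101
Majority votes: 1100011

1100011


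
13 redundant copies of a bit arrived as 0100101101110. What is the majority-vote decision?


Ones: 7 out of 13
Threshold: 7

1 (7/13 voted 1)


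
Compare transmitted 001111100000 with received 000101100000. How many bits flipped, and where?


XOR: 001010000000

2 error(s) at position(s): 2, 4


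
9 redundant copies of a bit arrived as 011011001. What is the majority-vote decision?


Ones: 5 out of 9
Threshold: 5

1 (5/9 voted 1)


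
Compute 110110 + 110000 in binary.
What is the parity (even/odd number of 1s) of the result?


110110 = 54
110000 = 48
Sum = 102 = 1100110
1s count = 4

even parity (4 ones in 1100110)


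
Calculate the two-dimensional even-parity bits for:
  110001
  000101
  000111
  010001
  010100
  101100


Row parities: 101001
Column parities: 011010

Row P: 101001, Col P: 011010, Corner: 1


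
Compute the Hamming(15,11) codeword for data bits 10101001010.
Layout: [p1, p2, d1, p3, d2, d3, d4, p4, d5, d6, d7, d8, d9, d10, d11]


Parity bits: p1=0, p2=1, p3=1, p4=1

011101011001010


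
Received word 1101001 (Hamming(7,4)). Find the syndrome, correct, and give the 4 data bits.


Syndrome = 0: no error detected

Data: 0001 (no errors)


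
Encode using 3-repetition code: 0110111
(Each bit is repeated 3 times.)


Each bit -> 3 copies

000111111000111111111


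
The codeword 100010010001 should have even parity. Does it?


Number of 1s: 4

Yes, parity is correct (4 ones)


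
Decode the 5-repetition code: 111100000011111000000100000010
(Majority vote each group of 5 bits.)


Groups: 11110, 00000, 11111, 00000, 01000, 00010
Majority votes: 101000

101000


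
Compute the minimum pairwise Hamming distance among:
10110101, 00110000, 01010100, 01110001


Comparing all pairs, minimum distance: 2
Can detect 1 errors, correct 0 errors

2


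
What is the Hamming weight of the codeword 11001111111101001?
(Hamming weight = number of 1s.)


Counting 1s in 11001111111101001

12


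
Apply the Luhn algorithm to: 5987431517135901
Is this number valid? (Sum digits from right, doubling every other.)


Luhn sum = 67
67 mod 10 = 7

Invalid (Luhn sum mod 10 = 7)


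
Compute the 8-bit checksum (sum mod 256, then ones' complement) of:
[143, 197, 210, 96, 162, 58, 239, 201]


Sum = 1306 mod 256 = 26
Complement = 229

229


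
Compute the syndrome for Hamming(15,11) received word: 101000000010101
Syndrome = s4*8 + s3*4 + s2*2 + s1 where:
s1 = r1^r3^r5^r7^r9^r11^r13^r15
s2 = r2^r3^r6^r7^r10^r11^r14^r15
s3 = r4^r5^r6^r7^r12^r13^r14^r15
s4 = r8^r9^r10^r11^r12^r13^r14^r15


s1=1, s2=1, s3=0, s4=1

Syndrome = 11 (error at position 11)


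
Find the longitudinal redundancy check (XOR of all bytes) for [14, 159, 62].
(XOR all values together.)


XOR chain: 14 ^ 159 ^ 62 = 175

175


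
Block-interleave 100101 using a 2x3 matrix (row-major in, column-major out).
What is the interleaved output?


Matrix:
  100
  101
Read columns: 110001

110001


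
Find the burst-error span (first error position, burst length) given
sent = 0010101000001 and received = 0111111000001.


XOR: 0101010000000

Burst at position 1, length 5


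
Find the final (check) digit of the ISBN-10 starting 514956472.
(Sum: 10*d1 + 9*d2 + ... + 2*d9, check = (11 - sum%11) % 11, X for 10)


Weighted sum: 255
255 mod 11 = 2

Check digit: 9


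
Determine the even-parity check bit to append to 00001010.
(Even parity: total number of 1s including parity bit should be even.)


Number of 1s in data: 2
Parity bit: 0

0


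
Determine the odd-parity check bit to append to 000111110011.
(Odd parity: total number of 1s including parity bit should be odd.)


Number of 1s in data: 7
Parity bit: 0

0


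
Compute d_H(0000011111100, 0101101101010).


XOR: 0101110010110
Count of 1s: 7

7


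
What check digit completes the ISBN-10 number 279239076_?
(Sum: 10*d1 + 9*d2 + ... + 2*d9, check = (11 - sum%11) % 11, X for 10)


Weighted sum: 265
265 mod 11 = 1

Check digit: X


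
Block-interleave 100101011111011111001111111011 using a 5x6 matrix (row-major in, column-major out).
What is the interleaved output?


Matrix:
  100101
  011111
  011111
  001111
  111011
Read columns: 100010110101111111100111111111

100010110101111111100111111111


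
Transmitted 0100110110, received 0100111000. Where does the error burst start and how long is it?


XOR: 0000001110

Burst at position 6, length 3


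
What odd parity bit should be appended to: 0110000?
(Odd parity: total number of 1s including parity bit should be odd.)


Number of 1s in data: 2
Parity bit: 1

1


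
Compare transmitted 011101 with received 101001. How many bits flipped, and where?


XOR: 110100

3 error(s) at position(s): 0, 1, 3


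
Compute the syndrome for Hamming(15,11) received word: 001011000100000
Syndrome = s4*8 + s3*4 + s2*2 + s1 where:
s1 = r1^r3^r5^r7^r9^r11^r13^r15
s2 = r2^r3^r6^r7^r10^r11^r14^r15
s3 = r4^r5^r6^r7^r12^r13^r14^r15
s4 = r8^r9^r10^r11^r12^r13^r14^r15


s1=0, s2=1, s3=0, s4=1

Syndrome = 10 (error at position 10)


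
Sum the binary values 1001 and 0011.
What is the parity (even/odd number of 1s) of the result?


1001 = 9
0011 = 3
Sum = 12 = 1100
1s count = 2

even parity (2 ones in 1100)


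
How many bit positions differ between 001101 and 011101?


XOR: 010000
Count of 1s: 1

1


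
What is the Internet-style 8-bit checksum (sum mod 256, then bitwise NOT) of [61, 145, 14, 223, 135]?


Sum = 578 mod 256 = 66
Complement = 189

189


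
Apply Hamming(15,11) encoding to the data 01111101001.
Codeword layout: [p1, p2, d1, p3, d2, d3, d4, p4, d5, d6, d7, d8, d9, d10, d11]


Parity bits: p1=0, p2=0, p3=1, p4=0

000111101101001


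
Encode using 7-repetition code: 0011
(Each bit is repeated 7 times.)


Each bit -> 7 copies

0000000000000011111111111111


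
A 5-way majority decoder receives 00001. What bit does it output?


Ones: 1 out of 5
Threshold: 3

0 (1/5 voted 1)


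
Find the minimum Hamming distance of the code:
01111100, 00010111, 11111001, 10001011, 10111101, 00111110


Comparing all pairs, minimum distance: 2
Can detect 1 errors, correct 0 errors

2


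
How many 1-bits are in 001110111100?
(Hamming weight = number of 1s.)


Counting 1s in 001110111100

7


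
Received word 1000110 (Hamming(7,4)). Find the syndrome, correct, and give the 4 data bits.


Syndrome = 2: error at position 2

Data: 0110 (corrected bit 2)


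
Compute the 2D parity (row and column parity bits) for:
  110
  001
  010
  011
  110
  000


Row parities: 011000
Column parities: 000

Row P: 011000, Col P: 000, Corner: 0


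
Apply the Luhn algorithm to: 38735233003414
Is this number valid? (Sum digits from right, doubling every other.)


Luhn sum = 50
50 mod 10 = 0

Valid (Luhn sum mod 10 = 0)


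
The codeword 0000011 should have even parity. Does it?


Number of 1s: 2

Yes, parity is correct (2 ones)


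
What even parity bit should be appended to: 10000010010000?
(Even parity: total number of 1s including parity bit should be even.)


Number of 1s in data: 3
Parity bit: 1

1


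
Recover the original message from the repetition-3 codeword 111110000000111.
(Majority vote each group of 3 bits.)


Groups: 111, 110, 000, 000, 111
Majority votes: 11001

11001


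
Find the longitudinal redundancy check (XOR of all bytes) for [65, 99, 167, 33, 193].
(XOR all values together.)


XOR chain: 65 ^ 99 ^ 167 ^ 33 ^ 193 = 101

101


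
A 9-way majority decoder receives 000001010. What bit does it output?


Ones: 2 out of 9
Threshold: 5

0 (2/9 voted 1)


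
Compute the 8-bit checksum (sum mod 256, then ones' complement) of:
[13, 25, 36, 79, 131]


Sum = 284 mod 256 = 28
Complement = 227

227


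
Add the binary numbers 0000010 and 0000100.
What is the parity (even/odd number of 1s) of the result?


0000010 = 2
0000100 = 4
Sum = 6 = 110
1s count = 2

even parity (2 ones in 110)


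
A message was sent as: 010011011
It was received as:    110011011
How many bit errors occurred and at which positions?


XOR: 100000000

1 error(s) at position(s): 0


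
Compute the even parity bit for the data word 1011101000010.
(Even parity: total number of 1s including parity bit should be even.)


Number of 1s in data: 6
Parity bit: 0

0


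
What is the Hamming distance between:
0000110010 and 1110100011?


XOR: 1110010001
Count of 1s: 5

5


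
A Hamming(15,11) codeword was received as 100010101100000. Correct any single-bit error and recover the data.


Syndrome = 0: no error detected

Data: 01011100000 (no errors)


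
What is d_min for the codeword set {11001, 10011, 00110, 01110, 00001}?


Comparing all pairs, minimum distance: 1
Can detect 0 errors, correct 0 errors

1


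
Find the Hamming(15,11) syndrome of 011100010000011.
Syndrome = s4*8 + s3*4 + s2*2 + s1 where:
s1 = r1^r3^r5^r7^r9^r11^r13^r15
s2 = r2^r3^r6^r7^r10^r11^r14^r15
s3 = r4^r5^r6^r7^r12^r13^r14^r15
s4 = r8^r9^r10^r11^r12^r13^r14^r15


s1=0, s2=0, s3=1, s4=1

Syndrome = 12 (error at position 12)


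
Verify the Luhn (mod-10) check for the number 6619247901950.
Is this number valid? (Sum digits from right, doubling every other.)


Luhn sum = 57
57 mod 10 = 7

Invalid (Luhn sum mod 10 = 7)


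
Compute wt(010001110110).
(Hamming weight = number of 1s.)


Counting 1s in 010001110110

6


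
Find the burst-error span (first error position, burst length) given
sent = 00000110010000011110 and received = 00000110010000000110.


XOR: 00000000000000011000

Burst at position 15, length 2


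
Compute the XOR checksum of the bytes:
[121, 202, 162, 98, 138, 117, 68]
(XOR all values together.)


XOR chain: 121 ^ 202 ^ 162 ^ 98 ^ 138 ^ 117 ^ 68 = 200

200


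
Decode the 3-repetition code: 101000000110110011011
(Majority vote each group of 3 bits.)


Groups: 101, 000, 000, 110, 110, 011, 011
Majority votes: 1001111

1001111


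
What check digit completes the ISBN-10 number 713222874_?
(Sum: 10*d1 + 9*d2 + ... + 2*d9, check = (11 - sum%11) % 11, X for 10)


Weighted sum: 200
200 mod 11 = 2

Check digit: 9


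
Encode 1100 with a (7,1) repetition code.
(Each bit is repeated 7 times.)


Each bit -> 7 copies

1111111111111100000000000000


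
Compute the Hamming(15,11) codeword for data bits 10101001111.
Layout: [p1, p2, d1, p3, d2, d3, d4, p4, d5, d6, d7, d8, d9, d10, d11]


Parity bits: p1=0, p2=0, p3=1, p4=1

001101011001111


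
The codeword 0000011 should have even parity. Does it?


Number of 1s: 2

Yes, parity is correct (2 ones)


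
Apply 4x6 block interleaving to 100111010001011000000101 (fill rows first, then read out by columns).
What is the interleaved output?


Matrix:
  100111
  010001
  011000
  000101
Read columns: 100001100010100110001101

100001100010100110001101


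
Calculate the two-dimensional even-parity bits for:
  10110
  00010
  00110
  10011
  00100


Row parities: 11011
Column parities: 00101

Row P: 11011, Col P: 00101, Corner: 0


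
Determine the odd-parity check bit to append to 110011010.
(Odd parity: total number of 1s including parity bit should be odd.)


Number of 1s in data: 5
Parity bit: 0

0


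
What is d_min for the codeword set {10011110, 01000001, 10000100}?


Comparing all pairs, minimum distance: 3
Can detect 2 errors, correct 1 errors

3


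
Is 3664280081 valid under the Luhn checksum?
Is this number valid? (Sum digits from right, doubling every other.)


Luhn sum = 39
39 mod 10 = 9

Invalid (Luhn sum mod 10 = 9)


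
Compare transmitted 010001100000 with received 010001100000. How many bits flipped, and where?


XOR: 000000000000

0 errors (received matches sent)


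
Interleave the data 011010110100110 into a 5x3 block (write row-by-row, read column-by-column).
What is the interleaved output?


Matrix:
  011
  010
  110
  100
  110
Read columns: 001111110110000

001111110110000


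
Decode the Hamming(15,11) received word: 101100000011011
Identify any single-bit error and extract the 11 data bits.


Syndrome = 0: no error detected

Data: 10000011011 (no errors)


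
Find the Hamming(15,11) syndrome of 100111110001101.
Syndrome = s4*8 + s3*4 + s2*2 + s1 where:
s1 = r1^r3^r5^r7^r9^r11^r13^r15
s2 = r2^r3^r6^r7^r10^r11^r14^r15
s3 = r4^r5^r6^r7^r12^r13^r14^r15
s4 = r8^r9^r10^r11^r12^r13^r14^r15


s1=1, s2=1, s3=1, s4=0

Syndrome = 7 (error at position 7)


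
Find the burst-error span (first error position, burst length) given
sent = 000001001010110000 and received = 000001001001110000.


XOR: 000000000011000000

Burst at position 10, length 2


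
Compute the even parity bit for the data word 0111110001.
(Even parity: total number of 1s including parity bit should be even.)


Number of 1s in data: 6
Parity bit: 0

0


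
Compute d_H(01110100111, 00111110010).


XOR: 01001010101
Count of 1s: 5

5


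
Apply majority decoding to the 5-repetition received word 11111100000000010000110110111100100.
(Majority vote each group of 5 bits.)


Groups: 11111, 10000, 00000, 10000, 11011, 01111, 00100
Majority votes: 1000110

1000110


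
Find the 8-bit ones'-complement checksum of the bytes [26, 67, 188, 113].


Sum = 394 mod 256 = 138
Complement = 117

117


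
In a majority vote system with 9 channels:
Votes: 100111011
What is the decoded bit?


Ones: 6 out of 9
Threshold: 5

1 (6/9 voted 1)


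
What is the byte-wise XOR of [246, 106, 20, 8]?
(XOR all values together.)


XOR chain: 246 ^ 106 ^ 20 ^ 8 = 128

128


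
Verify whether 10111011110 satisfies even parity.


Number of 1s: 8

Yes, parity is correct (8 ones)


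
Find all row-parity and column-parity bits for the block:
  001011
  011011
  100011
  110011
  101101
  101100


Row parities: 101001
Column parities: 000001

Row P: 101001, Col P: 000001, Corner: 1


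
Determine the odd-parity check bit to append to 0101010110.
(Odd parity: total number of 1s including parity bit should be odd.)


Number of 1s in data: 5
Parity bit: 0

0


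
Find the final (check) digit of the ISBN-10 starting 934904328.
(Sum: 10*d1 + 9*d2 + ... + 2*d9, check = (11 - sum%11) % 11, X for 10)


Weighted sum: 266
266 mod 11 = 2

Check digit: 9


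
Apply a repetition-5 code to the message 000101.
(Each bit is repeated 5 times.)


Each bit -> 5 copies

000000000000000111110000011111


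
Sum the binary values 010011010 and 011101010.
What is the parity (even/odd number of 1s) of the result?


010011010 = 154
011101010 = 234
Sum = 388 = 110000100
1s count = 3

odd parity (3 ones in 110000100)


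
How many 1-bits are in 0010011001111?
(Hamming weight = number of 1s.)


Counting 1s in 0010011001111

7


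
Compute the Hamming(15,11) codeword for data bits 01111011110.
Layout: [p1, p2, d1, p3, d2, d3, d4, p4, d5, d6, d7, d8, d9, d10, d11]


Parity bits: p1=1, p2=0, p3=0, p4=1

100011111011110


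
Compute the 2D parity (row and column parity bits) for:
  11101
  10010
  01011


Row parities: 001
Column parities: 00100

Row P: 001, Col P: 00100, Corner: 1


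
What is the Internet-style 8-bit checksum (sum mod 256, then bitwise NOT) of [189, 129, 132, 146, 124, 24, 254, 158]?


Sum = 1156 mod 256 = 132
Complement = 123

123


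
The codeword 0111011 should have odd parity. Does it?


Number of 1s: 5

Yes, parity is correct (5 ones)


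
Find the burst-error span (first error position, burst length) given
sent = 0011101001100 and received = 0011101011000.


XOR: 0000000010100

Burst at position 8, length 3


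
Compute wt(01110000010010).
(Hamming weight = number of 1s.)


Counting 1s in 01110000010010

5


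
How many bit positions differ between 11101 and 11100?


XOR: 00001
Count of 1s: 1

1


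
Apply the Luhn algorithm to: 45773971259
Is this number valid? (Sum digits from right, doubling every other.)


Luhn sum = 50
50 mod 10 = 0

Valid (Luhn sum mod 10 = 0)


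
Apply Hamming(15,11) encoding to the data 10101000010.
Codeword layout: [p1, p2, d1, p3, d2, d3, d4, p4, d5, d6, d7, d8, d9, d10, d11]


Parity bits: p1=0, p2=1, p3=0, p4=0

011001001000010


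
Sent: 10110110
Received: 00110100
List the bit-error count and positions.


XOR: 10000010

2 error(s) at position(s): 0, 6


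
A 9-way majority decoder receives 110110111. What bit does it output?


Ones: 7 out of 9
Threshold: 5

1 (7/9 voted 1)


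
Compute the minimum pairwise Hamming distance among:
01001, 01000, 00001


Comparing all pairs, minimum distance: 1
Can detect 0 errors, correct 0 errors

1


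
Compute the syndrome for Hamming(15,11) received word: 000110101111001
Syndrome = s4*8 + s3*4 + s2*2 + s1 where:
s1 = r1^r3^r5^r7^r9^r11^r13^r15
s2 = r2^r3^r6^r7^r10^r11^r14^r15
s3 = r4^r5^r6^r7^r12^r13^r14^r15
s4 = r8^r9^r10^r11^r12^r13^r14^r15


s1=1, s2=0, s3=1, s4=1

Syndrome = 13 (error at position 13)


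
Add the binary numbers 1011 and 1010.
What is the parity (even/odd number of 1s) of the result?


1011 = 11
1010 = 10
Sum = 21 = 10101
1s count = 3

odd parity (3 ones in 10101)


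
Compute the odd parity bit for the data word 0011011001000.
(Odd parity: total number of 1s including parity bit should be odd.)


Number of 1s in data: 5
Parity bit: 0

0


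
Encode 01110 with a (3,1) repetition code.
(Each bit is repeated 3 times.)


Each bit -> 3 copies

000111111111000


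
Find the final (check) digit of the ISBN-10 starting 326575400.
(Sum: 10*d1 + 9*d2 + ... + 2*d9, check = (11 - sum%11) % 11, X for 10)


Weighted sum: 214
214 mod 11 = 5

Check digit: 6


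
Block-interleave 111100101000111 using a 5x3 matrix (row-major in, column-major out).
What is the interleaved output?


Matrix:
  111
  100
  101
  000
  111
Read columns: 111011000110101

111011000110101


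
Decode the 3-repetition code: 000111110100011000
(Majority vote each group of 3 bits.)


Groups: 000, 111, 110, 100, 011, 000
Majority votes: 011010

011010


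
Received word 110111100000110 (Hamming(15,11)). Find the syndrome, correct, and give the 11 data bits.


Syndrome = 0: no error detected

Data: 01110000110 (no errors)


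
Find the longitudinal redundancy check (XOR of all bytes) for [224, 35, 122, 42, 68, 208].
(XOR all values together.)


XOR chain: 224 ^ 35 ^ 122 ^ 42 ^ 68 ^ 208 = 7

7


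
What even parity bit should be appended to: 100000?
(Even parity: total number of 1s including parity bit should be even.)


Number of 1s in data: 1
Parity bit: 1

1


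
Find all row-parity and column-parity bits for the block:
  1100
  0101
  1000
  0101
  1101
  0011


Row parities: 001010
Column parities: 1010

Row P: 001010, Col P: 1010, Corner: 0


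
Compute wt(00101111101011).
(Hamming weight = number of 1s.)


Counting 1s in 00101111101011

9


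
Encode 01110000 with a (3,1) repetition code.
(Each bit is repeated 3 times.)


Each bit -> 3 copies

000111111111000000000000


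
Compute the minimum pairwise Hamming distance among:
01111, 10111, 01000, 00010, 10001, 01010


Comparing all pairs, minimum distance: 1
Can detect 0 errors, correct 0 errors

1


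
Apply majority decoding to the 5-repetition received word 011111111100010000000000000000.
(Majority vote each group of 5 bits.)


Groups: 01111, 11111, 00010, 00000, 00000, 00000
Majority votes: 110000

110000


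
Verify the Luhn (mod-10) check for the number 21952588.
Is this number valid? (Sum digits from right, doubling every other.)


Luhn sum = 43
43 mod 10 = 3

Invalid (Luhn sum mod 10 = 3)


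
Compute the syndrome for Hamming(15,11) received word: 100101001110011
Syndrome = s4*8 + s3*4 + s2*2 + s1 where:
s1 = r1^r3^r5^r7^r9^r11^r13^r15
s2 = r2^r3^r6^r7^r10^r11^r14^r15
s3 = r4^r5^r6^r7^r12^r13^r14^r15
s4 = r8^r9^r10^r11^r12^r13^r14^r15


s1=0, s2=1, s3=0, s4=1

Syndrome = 10 (error at position 10)


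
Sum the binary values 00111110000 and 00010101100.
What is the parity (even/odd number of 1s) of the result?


00111110000 = 496
00010101100 = 172
Sum = 668 = 1010011100
1s count = 5

odd parity (5 ones in 1010011100)


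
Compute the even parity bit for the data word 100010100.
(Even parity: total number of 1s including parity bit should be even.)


Number of 1s in data: 3
Parity bit: 1

1


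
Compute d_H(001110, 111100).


XOR: 110010
Count of 1s: 3

3


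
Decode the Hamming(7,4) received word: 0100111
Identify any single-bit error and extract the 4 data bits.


Syndrome = 6: error at position 6

Data: 0101 (corrected bit 6)


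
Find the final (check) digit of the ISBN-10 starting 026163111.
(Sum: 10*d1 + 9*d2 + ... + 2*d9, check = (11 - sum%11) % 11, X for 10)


Weighted sum: 133
133 mod 11 = 1

Check digit: X


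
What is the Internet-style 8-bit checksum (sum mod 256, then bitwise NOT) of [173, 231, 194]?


Sum = 598 mod 256 = 86
Complement = 169

169


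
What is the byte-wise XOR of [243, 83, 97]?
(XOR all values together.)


XOR chain: 243 ^ 83 ^ 97 = 193

193


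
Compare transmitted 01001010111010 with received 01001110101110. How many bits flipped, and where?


XOR: 00000100010100

3 error(s) at position(s): 5, 9, 11


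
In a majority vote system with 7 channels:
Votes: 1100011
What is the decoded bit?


Ones: 4 out of 7
Threshold: 4

1 (4/7 voted 1)


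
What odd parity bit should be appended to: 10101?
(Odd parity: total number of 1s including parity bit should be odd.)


Number of 1s in data: 3
Parity bit: 0

0


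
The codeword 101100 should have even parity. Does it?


Number of 1s: 3

No, parity error (3 ones)


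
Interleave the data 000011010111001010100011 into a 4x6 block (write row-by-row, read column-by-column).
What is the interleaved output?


Matrix:
  000011
  010111
  001010
  100011
Read columns: 000101000010010011111101

000101000010010011111101


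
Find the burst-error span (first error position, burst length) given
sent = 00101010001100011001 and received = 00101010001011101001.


XOR: 00000000000111110000

Burst at position 11, length 5


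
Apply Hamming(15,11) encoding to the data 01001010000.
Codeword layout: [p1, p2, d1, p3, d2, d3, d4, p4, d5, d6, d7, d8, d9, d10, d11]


Parity bits: p1=1, p2=1, p3=1, p4=0

110110001010000


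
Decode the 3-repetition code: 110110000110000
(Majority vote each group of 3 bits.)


Groups: 110, 110, 000, 110, 000
Majority votes: 11010

11010


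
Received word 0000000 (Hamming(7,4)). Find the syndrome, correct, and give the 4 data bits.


Syndrome = 0: no error detected

Data: 0000 (no errors)


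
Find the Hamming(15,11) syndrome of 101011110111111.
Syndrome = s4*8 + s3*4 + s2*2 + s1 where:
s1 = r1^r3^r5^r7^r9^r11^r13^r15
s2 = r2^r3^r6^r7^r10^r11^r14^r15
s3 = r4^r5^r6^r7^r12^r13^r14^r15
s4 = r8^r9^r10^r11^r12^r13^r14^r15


s1=1, s2=1, s3=1, s4=1

Syndrome = 15 (error at position 15)


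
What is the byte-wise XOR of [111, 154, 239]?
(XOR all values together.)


XOR chain: 111 ^ 154 ^ 239 = 26

26


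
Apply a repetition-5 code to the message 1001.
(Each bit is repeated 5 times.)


Each bit -> 5 copies

11111000000000011111


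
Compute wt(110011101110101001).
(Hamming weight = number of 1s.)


Counting 1s in 110011101110101001

11


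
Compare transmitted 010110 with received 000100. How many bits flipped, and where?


XOR: 010010

2 error(s) at position(s): 1, 4


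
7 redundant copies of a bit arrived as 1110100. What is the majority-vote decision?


Ones: 4 out of 7
Threshold: 4

1 (4/7 voted 1)


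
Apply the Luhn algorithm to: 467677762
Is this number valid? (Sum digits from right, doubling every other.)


Luhn sum = 41
41 mod 10 = 1

Invalid (Luhn sum mod 10 = 1)


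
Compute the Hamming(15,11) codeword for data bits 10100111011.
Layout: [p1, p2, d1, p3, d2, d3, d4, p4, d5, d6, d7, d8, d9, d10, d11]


Parity bits: p1=1, p2=0, p3=0, p4=1

101001010111011


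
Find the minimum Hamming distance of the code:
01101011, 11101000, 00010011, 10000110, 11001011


Comparing all pairs, minimum distance: 2
Can detect 1 errors, correct 0 errors

2


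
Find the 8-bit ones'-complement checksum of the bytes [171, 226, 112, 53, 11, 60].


Sum = 633 mod 256 = 121
Complement = 134

134


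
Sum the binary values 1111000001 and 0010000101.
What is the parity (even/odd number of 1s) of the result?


1111000001 = 961
0010000101 = 133
Sum = 1094 = 10001000110
1s count = 4

even parity (4 ones in 10001000110)


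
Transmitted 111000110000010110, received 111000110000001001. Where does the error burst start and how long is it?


XOR: 000000000000011111

Burst at position 13, length 5


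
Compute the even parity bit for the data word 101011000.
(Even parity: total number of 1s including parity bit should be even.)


Number of 1s in data: 4
Parity bit: 0

0


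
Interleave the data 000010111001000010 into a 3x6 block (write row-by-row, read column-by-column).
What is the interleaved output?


Matrix:
  000010
  111001
  000010
Read columns: 010010010000101010

010010010000101010


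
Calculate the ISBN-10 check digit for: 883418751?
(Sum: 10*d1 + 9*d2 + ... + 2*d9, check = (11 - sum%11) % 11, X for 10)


Weighted sum: 295
295 mod 11 = 9

Check digit: 2


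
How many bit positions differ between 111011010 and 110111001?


XOR: 001100011
Count of 1s: 4

4


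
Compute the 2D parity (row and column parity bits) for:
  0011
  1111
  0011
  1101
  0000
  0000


Row parities: 000100
Column parities: 0010

Row P: 000100, Col P: 0010, Corner: 1


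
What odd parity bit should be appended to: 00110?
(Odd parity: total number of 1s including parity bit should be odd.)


Number of 1s in data: 2
Parity bit: 1

1


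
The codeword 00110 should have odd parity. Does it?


Number of 1s: 2

No, parity error (2 ones)


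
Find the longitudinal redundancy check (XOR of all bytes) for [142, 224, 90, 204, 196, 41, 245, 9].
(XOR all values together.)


XOR chain: 142 ^ 224 ^ 90 ^ 204 ^ 196 ^ 41 ^ 245 ^ 9 = 233

233


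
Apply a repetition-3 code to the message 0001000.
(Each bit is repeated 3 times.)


Each bit -> 3 copies

000000000111000000000


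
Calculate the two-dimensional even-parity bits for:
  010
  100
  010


Row parities: 111
Column parities: 100

Row P: 111, Col P: 100, Corner: 1


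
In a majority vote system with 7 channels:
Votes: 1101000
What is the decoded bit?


Ones: 3 out of 7
Threshold: 4

0 (3/7 voted 1)


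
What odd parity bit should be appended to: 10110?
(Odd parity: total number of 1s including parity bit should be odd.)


Number of 1s in data: 3
Parity bit: 0

0


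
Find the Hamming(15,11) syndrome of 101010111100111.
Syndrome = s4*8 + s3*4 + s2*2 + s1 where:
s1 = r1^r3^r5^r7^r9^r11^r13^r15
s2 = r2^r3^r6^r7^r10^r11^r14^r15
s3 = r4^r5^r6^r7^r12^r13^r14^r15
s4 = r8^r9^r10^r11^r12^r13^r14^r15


s1=1, s2=1, s3=1, s4=0

Syndrome = 7 (error at position 7)


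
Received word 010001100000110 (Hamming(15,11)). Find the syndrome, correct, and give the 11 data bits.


Syndrome = 0: no error detected

Data: 00110000110 (no errors)


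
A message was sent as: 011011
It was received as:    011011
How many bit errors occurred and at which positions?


XOR: 000000

0 errors (received matches sent)


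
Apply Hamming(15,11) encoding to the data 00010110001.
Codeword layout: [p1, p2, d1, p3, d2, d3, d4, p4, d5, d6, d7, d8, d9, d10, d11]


Parity bits: p1=1, p2=0, p3=0, p4=1

100000110110001


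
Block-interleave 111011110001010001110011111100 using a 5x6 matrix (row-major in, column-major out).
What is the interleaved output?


Matrix:
  111011
  110001
  010001
  110011
  111100
Read columns: 110111111110001000011001011110

110111111110001000011001011110


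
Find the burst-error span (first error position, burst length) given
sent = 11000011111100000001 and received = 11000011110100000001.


XOR: 00000000001000000000

Burst at position 10, length 1


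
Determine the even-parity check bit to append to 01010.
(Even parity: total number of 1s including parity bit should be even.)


Number of 1s in data: 2
Parity bit: 0

0


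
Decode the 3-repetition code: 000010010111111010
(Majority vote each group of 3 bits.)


Groups: 000, 010, 010, 111, 111, 010
Majority votes: 000110

000110
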